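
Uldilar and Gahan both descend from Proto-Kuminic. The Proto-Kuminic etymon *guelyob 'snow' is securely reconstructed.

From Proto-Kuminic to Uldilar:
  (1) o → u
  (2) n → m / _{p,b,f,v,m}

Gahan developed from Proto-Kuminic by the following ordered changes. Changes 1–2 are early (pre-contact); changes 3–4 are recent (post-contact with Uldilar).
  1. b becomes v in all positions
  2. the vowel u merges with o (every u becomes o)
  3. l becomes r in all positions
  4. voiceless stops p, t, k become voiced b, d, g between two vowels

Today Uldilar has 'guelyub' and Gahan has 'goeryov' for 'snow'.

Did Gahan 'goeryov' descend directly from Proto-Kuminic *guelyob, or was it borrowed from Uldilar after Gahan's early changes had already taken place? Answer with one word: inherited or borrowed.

inherited

If inherited, *guelyob would pass through all of Gahan's changes:
Gahan: *guelyob
  guelyob → guelyov   [unconditioned shift]
  guelyov → goelyov   [vowel merger]
  goelyov → goeryov   [unconditioned shift]
  goeryov (rule 4 does not apply)
  giving Gahan goeryov.
If borrowed from Uldilar 'guelyub' after the early changes, it would undergo only the recent ones:
  rule 3 (unconditioned shift): guelyub → gueryub
  rule 4 (intervocalic voicing): no change (gueryub)
  ⇒ as a loan: gueryub
Gahan 'goeryov' matches the inherited outcome exactly, so it is an inherited cognate, not a loan.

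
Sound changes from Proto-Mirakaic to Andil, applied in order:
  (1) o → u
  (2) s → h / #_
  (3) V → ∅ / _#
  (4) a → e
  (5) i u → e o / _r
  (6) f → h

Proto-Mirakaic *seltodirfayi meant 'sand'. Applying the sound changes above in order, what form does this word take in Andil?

Andil: start from *seltodirfayi.
  rule 1 (vowel merger): seltodirfayi → seltudirfayi
  rule 2 (debuccalisation): seltudirfayi → heltudirfayi
  rule 3 (apocope): heltudirfayi → heltudirfay
  rule 4 (vowel merger): heltudirfay → heltudirfey
  rule 5 (pre-rhotic lowering): heltudirfey → heltuderfey
  rule 6 (unconditioned shift): heltuderfey → heltuderhey
  ⇒ Andil heltuderhey

heltuderhey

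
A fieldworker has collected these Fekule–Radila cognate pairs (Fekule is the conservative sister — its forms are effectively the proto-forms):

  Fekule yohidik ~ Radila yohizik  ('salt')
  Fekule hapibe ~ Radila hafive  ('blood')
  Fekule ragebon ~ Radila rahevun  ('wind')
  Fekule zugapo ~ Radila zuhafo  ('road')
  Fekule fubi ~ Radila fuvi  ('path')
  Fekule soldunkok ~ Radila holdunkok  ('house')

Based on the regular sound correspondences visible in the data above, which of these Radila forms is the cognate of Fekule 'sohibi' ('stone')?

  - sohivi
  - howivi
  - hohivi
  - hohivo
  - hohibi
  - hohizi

hohivi

soldunkok ~ holdunkok — Fekule s corresponds to Radila h word-initially before a back vowel.
fubi ~ fuvi — Fekule b corresponds to Radila v between vowels (before a front vowel).
Applying these to Fekule 'sohibi':
  sohibi → hohibi   (s→h word-initially before a back vowel)
  hohibi → hohivi   (b→v between vowels (before a front vowel))
So the Radila cognate is 'hohivi'.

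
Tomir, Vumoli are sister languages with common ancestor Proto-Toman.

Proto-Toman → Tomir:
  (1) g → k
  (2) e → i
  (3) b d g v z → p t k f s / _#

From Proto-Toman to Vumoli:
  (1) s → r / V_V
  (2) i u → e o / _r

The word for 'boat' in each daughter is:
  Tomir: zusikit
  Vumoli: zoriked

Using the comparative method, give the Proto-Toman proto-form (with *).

Position 7: Tomir has t, Vumoli has d. Vumoli preserves d here (none of its changes turn any other segment into d), so the proto-segment is *d.
Position 2: Tomir has u, Vumoli has o. Tomir preserves u here (none of its changes turn any other segment into u), so the proto-segment is *u.
Position 6: Tomir has i, Vumoli has e. Taking the neighbouring segments as reconstructed: Tomir i could go back to *e or *i; Vumoli e can only go back to *e — the one source consistent with every daughter is *e.
This points to *zusiked. Verify forward in each daughter:
Tomir: start from *zusiked.
  rule 1: no change — zusiked
  rule 2 (vowel merger): zusiked → zusikid
  rule 3 (final devoicing): zusikid → zusikit
  ⇒ Tomir zusikit
Vumoli: start from *zusiked.
  rule 1 (rhotacism): zusiked → zuriked
  rule 2 (pre-rhotic lowering): zuriked → zoriked
  ⇒ Vumoli zoriked
Only *zusiked yields all of Tomir zusikit, Vumoli zoriked.

*zusiked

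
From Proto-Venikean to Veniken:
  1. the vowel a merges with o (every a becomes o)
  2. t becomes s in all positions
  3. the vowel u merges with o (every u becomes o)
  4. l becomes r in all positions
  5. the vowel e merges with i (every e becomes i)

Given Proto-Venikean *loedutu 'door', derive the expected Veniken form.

Veniken: *loedutu > loedusu > loedoso > roedoso > roidoso  (by unconditioned shift, vowel merger, unconditioned shift, vowel merger)

roidoso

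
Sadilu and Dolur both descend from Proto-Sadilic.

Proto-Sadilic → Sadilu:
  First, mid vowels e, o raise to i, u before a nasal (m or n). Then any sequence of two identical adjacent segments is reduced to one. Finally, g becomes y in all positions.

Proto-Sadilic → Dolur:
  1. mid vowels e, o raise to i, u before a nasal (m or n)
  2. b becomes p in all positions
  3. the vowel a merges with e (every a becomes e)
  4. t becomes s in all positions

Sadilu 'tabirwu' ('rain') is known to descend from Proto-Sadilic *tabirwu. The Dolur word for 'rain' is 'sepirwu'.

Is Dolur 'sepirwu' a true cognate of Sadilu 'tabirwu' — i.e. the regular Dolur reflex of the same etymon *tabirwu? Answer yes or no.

yes

Derive the expected Dolur reflex of *tabirwu:
Dolur: start from *tabirwu.
  rule 1: no change — tabirwu
  rule 2 (unconditioned shift): tabirwu → tapirwu
  rule 3 (vowel merger): tapirwu → tepirwu
  rule 4 (unconditioned shift): tepirwu → sepirwu
  ⇒ Dolur sepirwu
Dolur 'sepirwu' matches the regular reflex exactly, so the pair is cognate.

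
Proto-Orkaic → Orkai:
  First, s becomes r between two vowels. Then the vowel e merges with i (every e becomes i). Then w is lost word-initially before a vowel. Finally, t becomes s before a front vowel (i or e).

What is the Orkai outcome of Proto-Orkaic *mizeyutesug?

miziyusirug

Orkai: *mizeyutesug
  mizeyutesug → mizeyuterug   [rhotacism]
  mizeyuterug → miziyutirug   [vowel merger]
  miziyutirug (rule 3 does not apply)
  miziyutirug → miziyusirug   [palatalisation]
  giving Orkai miziyusirug.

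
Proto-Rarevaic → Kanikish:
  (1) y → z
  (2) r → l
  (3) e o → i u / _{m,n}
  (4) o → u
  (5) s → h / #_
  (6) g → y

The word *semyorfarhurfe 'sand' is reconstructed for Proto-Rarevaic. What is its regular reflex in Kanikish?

himzulfalhulfe

Kanikish: start from *semyorfarhurfe.
  rule 1 (unconditioned shift): semyorfarhurfe → semzorfarhurfe
  rule 2 (unconditioned shift): semzorfarhurfe → semzolfalhulfe
  rule 3 (pre-nasal raising): semzolfalhulfe → simzolfalhulfe
  rule 4 (vowel merger): simzolfalhulfe → simzulfalhulfe
  rule 5 (debuccalisation): simzulfalhulfe → himzulfalhulfe
  rule 6: no change — himzulfalhulfe
  ⇒ Kanikish himzulfalhulfe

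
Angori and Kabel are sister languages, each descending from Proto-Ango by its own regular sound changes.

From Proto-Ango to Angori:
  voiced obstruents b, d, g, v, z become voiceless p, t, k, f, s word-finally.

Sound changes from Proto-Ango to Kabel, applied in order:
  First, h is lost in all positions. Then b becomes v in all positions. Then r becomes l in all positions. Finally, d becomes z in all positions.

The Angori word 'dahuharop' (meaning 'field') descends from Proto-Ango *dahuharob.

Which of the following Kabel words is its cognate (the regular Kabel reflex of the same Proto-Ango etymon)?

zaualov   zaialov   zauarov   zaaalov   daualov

zaualov

Kabel: *dahuharob > dauarob > dauarov > daualov > zaualov  (by h-loss, unconditioned shift, unconditioned shift, unconditioned shift)
Only 'zaualov' matches the regular Kabel development of *dahuharob.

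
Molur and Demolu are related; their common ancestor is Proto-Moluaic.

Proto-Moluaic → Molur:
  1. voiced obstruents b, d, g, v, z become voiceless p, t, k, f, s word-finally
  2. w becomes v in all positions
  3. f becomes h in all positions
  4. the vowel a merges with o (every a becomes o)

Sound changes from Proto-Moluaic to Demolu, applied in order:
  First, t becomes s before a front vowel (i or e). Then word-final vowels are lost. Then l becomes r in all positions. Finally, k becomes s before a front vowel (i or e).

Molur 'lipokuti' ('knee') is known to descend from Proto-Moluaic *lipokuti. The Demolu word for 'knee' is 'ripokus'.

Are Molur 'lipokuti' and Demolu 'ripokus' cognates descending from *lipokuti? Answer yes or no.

Derive the expected Demolu reflex of *lipokuti:
Demolu: *lipokuti > lipokusi > lipokus > ripokus  (by palatalisation, apocope, unconditioned shift)
Demolu 'ripokus' matches the regular reflex exactly, so the pair is cognate.

yes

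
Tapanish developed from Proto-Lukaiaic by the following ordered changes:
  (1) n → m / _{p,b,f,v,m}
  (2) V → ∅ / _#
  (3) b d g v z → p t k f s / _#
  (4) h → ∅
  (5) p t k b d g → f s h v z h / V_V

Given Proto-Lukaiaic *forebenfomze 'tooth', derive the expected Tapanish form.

Tapanish: *forebenfomze
  forebenfomze → forebemfomze   [nasal place assimilation]
  forebemfomze → forebemfomz   [apocope]
  forebemfomz → forebemfoms   [final devoicing]
  forebemfoms (rule 4 does not apply)
  forebemfoms → forevemfoms   [intervocalic lenition]
  giving Tapanish forevemfoms.

forevemfoms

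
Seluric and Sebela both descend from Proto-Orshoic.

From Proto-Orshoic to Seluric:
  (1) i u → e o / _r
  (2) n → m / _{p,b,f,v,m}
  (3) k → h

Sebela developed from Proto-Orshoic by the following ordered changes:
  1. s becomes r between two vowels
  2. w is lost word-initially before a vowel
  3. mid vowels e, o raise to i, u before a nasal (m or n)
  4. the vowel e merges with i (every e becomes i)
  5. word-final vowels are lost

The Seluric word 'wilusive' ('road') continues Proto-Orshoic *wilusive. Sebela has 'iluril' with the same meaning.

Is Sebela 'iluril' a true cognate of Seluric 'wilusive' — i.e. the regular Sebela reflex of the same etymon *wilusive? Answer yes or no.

no

Derive the expected Sebela reflex of *wilusive:
Sebela: *wilusive > wilurive > ilurive > ilurivi > iluriv  (by rhotacism, glide loss, vowel merger, apocope)
The regular Sebela reflex would be 'iluriv', but the attested form is 'iluril'. The correspondence is irregular, so they are not cognates (the Sebela form has a different source).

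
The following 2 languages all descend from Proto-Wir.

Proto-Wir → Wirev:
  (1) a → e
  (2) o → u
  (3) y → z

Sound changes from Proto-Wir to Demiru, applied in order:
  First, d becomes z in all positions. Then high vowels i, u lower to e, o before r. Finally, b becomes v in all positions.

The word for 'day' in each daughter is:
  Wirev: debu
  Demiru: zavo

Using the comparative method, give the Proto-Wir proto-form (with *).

*dabo

Position 2: Wirev has e, Demiru has a. Demiru preserves a here (none of its changes turn any other segment into a), so the proto-segment is *a.
Position 1: Wirev has d, Demiru has z. Wirev preserves d here (none of its changes turn any other segment into d), so the proto-segment is *d.
Verify the candidate proto-form against each daughter:
Wirev: start from *dabo.
  rule 1 (vowel merger): dabo → debo
  rule 2 (vowel merger): debo → debu
  rule 3: no change — debu
  ⇒ Wirev debu
Demiru: start from *dabo.
  rule 1 (unconditioned shift): dabo → zabo
  rule 2: no change — zabo
  rule 3 (unconditioned shift): zabo → zavo
  ⇒ Demiru zavo
Only *dabo yields all of Wirev debu, Demiru zavo.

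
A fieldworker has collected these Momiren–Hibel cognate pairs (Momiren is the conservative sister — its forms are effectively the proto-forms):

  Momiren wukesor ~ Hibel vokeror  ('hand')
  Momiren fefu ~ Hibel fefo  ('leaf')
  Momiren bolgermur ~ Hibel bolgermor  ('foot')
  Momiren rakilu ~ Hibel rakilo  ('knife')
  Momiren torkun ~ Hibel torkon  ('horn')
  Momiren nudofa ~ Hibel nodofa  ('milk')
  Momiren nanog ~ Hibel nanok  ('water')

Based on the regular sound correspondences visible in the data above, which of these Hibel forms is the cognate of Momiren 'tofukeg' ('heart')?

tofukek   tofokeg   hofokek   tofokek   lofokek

wukesor ~ vokeror, nudofa ~ nodofa — Momiren u corresponds to Hibel o after a consonant, before a consonant other than r, m, n, p, b, f, v.
nanog ~ nanok — Momiren g corresponds to Hibel k word-finally.
Applying these to Momiren 'tofukeg':
  tofukeg → tofokeg   (u→o after a consonant, before a consonant other than r, m, n, p, b, f, v)
  tofokeg → tofokek   (g→k word-finally)
So the Hibel cognate is 'tofokek'.

tofokek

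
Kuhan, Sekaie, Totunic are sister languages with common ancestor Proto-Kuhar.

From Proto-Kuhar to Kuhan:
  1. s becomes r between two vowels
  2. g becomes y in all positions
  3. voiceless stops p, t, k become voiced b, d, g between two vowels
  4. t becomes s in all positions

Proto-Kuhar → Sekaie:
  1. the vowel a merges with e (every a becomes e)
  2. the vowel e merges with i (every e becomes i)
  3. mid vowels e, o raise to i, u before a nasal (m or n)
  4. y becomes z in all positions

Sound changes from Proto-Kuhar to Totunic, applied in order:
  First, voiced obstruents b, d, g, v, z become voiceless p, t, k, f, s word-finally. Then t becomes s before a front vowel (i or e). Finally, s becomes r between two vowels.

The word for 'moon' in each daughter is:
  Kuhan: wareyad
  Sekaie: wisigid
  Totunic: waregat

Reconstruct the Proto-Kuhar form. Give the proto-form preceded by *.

Position 4: Kuhan has e, Sekaie has i, Totunic has e. Kuhan preserves e here (none of its changes turn any other segment into e), so the proto-segment is *e.
Position 2: Kuhan has a, Sekaie has i, Totunic has a. Kuhan preserves a here (none of its changes turn any other segment into a), so the proto-segment is *a.
This points to *wasegad. Verify forward in each daughter:
Kuhan: *wasegad > waregad > wareyad  (by rhotacism, unconditioned shift)
Sekaie: *wasegad > weseged > wisigid  (by vowel merger, vowel merger)
Totunic: *wasegad
  wasegad → wasegat   [final devoicing]
  wasegat (rule 2 does not apply)
  wasegat → waregat   [rhotacism]
  giving Totunic waregat.
*wasegad is the unique common source.

*wasegad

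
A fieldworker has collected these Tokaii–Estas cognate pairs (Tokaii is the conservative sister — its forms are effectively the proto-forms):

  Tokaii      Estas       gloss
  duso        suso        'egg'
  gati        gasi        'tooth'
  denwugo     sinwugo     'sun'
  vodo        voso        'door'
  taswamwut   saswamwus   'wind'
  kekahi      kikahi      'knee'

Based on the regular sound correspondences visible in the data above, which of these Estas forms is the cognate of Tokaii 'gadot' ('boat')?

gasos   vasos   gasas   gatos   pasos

vodo ~ voso — Tokaii d corresponds to Estas s between vowels (before a back vowel).
taswamwut ~ saswamwus — Tokaii t corresponds to Estas s word-finally.
Applying these to Tokaii 'gadot':
  gadot → gasot   (d→s between vowels (before a back vowel))
  gasot → gasos   (t→s word-finally)
So the Estas cognate is 'gasos'.

gasos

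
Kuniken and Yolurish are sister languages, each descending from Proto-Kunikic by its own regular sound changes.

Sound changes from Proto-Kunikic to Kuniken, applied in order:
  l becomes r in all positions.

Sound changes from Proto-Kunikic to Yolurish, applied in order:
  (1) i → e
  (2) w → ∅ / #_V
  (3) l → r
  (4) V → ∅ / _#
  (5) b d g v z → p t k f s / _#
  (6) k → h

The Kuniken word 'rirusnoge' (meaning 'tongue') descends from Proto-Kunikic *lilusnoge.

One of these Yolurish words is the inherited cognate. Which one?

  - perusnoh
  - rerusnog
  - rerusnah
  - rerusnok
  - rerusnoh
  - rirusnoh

Yolurish: start from *lilusnoge.
  rule 1 (vowel merger): lilusnoge → lelusnoge
  rule 2: no change — lelusnoge
  rule 3 (unconditioned shift): lelusnoge → rerusnoge
  rule 4 (apocope): rerusnoge → rerusnog
  rule 5 (final devoicing): rerusnog → rerusnok
  rule 6 (unconditioned shift): rerusnok → rerusnoh
  ⇒ Yolurish rerusnoh
The other candidates each miss or misapply at least one Yolurish change.

rerusnoh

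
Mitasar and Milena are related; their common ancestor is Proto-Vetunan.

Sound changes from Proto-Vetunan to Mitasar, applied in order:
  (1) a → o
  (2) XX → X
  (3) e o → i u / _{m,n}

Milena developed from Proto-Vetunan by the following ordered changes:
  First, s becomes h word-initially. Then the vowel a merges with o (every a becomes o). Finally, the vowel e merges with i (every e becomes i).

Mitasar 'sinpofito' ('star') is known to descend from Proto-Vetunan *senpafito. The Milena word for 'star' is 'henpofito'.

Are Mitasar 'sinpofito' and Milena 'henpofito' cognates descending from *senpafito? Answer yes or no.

Derive the expected Milena reflex of *senpafito:
Milena: *senpafito > henpafito > henpofito > hinpofito  (by debuccalisation, vowel merger, vowel merger)
The regular Milena reflex would be 'hinpofito', but the attested form is 'henpofito'. The correspondence is irregular, so they are not cognates (the Milena form has a different source).

no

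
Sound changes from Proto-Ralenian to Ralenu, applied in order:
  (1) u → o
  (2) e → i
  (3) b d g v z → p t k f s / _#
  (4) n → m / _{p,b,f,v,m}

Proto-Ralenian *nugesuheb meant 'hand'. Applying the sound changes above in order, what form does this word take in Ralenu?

nogisohip

Ralenu: start from *nugesuheb.
  rule 1 (vowel merger): nugesuheb → nogesoheb
  rule 2 (vowel merger): nogesoheb → nogisohib
  rule 3 (final devoicing): nogisohib → nogisohip
  rule 4: no change — nogisohip
  ⇒ Ralenu nogisohip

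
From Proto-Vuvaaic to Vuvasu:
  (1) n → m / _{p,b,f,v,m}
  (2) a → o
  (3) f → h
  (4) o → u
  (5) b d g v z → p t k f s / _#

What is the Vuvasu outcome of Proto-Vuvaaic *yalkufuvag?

Vuvasu: *yalkufuvag > yolkufuvog > yolkuhuvog > yulkuhuvug > yulkuhuvuk  (by vowel merger, unconditioned shift, vowel merger, final devoicing)

yulkuhuvuk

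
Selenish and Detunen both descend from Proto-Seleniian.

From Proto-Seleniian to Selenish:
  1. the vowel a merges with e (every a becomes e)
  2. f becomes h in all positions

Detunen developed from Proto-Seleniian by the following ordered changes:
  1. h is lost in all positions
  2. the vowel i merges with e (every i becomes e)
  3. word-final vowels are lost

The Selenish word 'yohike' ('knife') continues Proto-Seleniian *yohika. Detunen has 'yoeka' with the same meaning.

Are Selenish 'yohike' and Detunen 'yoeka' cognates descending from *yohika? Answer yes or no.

Derive the expected Detunen reflex of *yohika:
Detunen: *yohika > yoika > yoeka > yoek  (by h-loss, vowel merger, apocope)
The regular Detunen reflex would be 'yoek', but the attested form is 'yoeka'. The correspondence is irregular, so they are not cognates (the Detunen form has a different source).

no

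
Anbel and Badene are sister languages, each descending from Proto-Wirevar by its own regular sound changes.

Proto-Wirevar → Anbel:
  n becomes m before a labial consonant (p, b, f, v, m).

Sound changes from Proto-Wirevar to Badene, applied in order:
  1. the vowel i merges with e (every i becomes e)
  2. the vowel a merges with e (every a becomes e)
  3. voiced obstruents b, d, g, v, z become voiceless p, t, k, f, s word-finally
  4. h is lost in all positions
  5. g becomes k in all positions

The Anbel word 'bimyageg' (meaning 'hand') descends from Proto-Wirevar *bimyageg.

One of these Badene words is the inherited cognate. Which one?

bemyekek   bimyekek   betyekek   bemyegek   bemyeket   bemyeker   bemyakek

Badene: *bimyageg > bemyageg > bemyegeg > bemyegek > bemyekek  (by vowel merger, vowel merger, final devoicing, unconditioned shift)
Only 'bemyekek' matches the regular Badene development of *bimyageg.

bemyekek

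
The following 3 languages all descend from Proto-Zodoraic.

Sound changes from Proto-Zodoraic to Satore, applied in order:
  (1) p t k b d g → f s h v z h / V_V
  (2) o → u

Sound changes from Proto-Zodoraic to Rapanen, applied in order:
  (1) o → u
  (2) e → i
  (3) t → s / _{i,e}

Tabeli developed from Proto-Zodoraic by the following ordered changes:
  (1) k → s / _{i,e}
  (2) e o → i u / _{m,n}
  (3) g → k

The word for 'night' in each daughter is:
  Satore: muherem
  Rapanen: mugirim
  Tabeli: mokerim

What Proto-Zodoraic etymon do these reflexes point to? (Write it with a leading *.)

*mogerem

Position 3: Satore has h, Rapanen has g, Tabeli has k. Rapanen preserves g here (none of its changes turn any other segment into g), so the proto-segment is *g.
Position 6: Satore has e, Rapanen has i, Tabeli has i. Satore preserves e here (none of its changes turn any other segment into e), so the proto-segment is *e.
Position 2: Satore has u, Rapanen has u, Tabeli has o. Tabeli preserves o here (none of its changes turn any other segment into o), so the proto-segment is *o.
Continuing position by position gives *mogerem; check it forward:
Satore: start from *mogerem.
  rule 1 (intervocalic lenition): mogerem → moherem
  rule 2 (vowel merger): moherem → muherem
  ⇒ Satore muherem
Rapanen: *mogerem > mugerem > mugirim  (by vowel merger, vowel merger)
Tabeli: *mogerem
  mogerem (rule 1 does not apply)
  mogerem → mogerim   [pre-nasal raising]
  mogerim → mokerim   [unconditioned shift]
  giving Tabeli mokerim.
No other proto-form is consistent with every reflex, so the reconstruction is *mogerem.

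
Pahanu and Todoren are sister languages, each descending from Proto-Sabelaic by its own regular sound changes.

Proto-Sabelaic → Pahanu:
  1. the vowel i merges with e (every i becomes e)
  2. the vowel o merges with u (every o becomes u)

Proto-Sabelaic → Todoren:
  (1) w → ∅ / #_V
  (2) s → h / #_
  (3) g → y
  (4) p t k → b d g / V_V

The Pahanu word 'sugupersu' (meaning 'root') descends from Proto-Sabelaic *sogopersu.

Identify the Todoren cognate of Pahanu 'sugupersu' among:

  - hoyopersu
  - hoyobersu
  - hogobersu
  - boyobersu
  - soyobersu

Todoren: start from *sogopersu.
  rule 1: no change — sogopersu
  rule 2 (debuccalisation): sogopersu → hogopersu
  rule 3 (unconditioned shift): hogopersu → hoyopersu
  rule 4 (intervocalic voicing): hoyopersu → hoyobersu
  ⇒ Todoren hoyobersu
The other candidates each miss or misapply at least one Todoren change.

hoyobersu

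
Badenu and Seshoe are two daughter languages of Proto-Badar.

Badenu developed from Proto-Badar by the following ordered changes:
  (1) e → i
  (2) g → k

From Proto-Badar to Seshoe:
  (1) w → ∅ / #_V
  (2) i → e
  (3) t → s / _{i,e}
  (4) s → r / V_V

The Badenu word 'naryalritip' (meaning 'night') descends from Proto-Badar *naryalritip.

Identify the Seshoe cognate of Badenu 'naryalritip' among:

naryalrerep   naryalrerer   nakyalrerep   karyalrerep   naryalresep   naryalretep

naryalrerep

Seshoe: *naryalritip > naryalretep > naryalresep > naryalrerep  (by vowel merger, palatalisation, rhotacism)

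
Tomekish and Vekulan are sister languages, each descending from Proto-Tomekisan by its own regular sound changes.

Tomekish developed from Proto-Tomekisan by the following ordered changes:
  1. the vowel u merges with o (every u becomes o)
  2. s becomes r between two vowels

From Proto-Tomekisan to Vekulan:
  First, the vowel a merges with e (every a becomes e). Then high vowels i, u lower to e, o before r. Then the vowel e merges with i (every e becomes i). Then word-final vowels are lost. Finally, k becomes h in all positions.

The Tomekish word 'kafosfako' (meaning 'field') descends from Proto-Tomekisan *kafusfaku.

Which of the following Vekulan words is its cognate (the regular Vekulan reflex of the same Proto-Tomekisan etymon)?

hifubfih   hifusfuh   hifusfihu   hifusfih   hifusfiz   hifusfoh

hifusfih

Vekulan: start from *kafusfaku.
  rule 1 (vowel merger): kafusfaku → kefusfeku
  rule 2: no change — kefusfeku
  rule 3 (vowel merger): kefusfeku → kifusfiku
  rule 4 (apocope): kifusfiku → kifusfik
  rule 5 (unconditioned shift): kifusfik → hifusfih
  ⇒ Vekulan hifusfih
Only 'hifusfih' matches the regular Vekulan development of *kafusfaku.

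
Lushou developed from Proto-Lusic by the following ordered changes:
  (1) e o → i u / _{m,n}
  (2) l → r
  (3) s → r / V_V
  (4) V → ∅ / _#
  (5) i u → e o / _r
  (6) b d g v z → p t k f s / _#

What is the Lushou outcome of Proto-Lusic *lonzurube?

Lushou: start from *lonzurube.
  rule 1 (pre-nasal raising): lonzurube → lunzurube
  rule 2 (unconditioned shift): lunzurube → runzurube
  rule 3: no change — runzurube
  rule 4 (apocope): runzurube → runzurub
  rule 5 (pre-rhotic lowering): runzurub → runzorub
  rule 6 (final devoicing): runzorub → runzorup
  ⇒ Lushou runzorup

runzorup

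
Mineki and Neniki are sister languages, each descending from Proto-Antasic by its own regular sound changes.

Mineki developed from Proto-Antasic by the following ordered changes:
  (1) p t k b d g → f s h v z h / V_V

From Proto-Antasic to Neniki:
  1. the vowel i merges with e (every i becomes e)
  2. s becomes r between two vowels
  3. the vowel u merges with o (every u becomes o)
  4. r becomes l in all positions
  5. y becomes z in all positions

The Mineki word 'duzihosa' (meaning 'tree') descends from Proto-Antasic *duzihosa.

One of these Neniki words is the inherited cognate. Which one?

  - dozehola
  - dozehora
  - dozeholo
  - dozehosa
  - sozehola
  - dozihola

dozehola

Neniki: start from *duzihosa.
  rule 1 (vowel merger): duzihosa → duzehosa
  rule 2 (rhotacism): duzehosa → duzehora
  rule 3 (vowel merger): duzehora → dozehora
  rule 4 (unconditioned shift): dozehora → dozehola
  rule 5: no change — dozehola
  ⇒ Neniki dozehola
Among the options, 'dozehola' alone shows every Neniki change applied in order.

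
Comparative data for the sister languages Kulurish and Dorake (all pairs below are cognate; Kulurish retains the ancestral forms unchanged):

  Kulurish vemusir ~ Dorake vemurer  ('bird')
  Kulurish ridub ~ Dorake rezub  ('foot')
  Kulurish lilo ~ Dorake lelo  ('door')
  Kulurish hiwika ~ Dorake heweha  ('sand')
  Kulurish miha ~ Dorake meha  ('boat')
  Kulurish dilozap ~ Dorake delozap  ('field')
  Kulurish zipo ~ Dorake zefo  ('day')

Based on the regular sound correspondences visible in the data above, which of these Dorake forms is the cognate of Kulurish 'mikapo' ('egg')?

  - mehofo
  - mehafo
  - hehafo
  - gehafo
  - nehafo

ridub ~ rezub, lilo ~ lelo — Kulurish i corresponds to Dorake e after a consonant, before a consonant other than r, m, n, p, b, f, v.
hiwika ~ heweha — Kulurish k corresponds to Dorake h between vowels (before a back vowel).
zipo ~ zefo — Kulurish p corresponds to Dorake f between vowels (before a back vowel).
Applying these to Kulurish 'mikapo':
  mikapo → mekapo   (i→e after a consonant, before a consonant other than r, m, n, p, b, f, v)
  mekapo → mehapo   (k→h between vowels (before a back vowel))
  mehapo → mehafo   (p→f between vowels (before a back vowel))
So the Dorake cognate is 'mehafo'.

mehafo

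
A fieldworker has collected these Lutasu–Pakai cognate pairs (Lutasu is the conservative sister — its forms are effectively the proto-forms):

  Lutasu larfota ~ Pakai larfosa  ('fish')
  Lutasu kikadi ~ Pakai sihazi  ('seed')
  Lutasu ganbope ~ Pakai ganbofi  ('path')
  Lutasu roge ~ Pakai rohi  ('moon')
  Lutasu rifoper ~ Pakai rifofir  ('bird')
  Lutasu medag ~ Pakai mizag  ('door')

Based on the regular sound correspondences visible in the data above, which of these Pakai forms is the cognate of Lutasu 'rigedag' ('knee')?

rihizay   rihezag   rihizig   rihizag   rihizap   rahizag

rihizag

roge ~ rohi — Lutasu g corresponds to Pakai h between vowels (before a front vowel).
medag ~ mizag — Lutasu e corresponds to Pakai i after a consonant, before a consonant other than r, m, n, p, b, f, v.
medag ~ mizag — Lutasu d corresponds to Pakai z between vowels (before a back vowel).
Applying these to Lutasu 'rigedag':
  rigedag → rihedag   (g→h between vowels (before a front vowel))
  rihedag → rihidag   (e→i after a consonant, before a consonant other than r, m, n, p, b, f, v)
  rihidag → rihizag   (d→z between vowels (before a back vowel))
So the Pakai cognate is 'rihizag'.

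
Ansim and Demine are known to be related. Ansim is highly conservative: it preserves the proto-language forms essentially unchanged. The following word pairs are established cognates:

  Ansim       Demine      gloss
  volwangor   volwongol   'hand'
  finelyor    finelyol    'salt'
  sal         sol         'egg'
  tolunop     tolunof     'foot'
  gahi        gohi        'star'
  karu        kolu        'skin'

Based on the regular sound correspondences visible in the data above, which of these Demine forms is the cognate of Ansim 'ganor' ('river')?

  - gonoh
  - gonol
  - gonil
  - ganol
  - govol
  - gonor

volwangor ~ volwongol — Ansim a corresponds to Demine o after a consonant, before a nasal.
volwangor ~ volwongol, finelyor ~ finelyol — Ansim r corresponds to Demine l word-finally.
Applying these to Ansim 'ganor':
  ganor → gonor   (a→o after a consonant, before a nasal)
  gonor → gonol   (r→l word-finally)
So the Demine cognate is 'gonol'.

gonol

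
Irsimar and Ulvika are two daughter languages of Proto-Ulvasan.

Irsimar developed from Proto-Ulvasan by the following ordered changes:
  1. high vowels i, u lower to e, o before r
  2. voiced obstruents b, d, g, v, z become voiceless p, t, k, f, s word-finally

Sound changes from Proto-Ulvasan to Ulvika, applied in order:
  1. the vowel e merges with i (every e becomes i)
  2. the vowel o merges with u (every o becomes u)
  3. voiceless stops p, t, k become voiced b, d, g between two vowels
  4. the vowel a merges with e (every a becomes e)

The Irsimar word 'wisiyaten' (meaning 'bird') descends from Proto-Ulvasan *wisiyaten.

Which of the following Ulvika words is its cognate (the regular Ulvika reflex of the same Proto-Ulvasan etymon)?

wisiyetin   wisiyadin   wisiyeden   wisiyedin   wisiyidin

wisiyedin

Ulvika: *wisiyaten > wisiyatin > wisiyadin > wisiyedin  (by vowel merger, intervocalic voicing, vowel merger)
Among the options, 'wisiyedin' alone shows every Ulvika change applied in order.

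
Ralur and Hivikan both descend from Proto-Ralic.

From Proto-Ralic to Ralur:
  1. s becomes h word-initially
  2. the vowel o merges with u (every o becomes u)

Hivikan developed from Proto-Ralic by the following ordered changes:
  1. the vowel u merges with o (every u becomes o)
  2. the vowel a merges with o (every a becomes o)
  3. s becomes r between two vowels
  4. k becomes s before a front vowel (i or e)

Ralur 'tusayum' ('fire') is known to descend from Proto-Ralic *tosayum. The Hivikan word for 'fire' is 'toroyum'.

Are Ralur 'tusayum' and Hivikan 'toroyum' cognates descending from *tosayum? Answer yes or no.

Derive the expected Hivikan reflex of *tosayum:
Hivikan: start from *tosayum.
  rule 1 (vowel merger): tosayum → tosayom
  rule 2 (vowel merger): tosayom → tosoyom
  rule 3 (rhotacism): tosoyom → toroyom
  rule 4: no change — toroyom
  ⇒ Hivikan toroyom
The regular Hivikan reflex would be 'toroyom', but the attested form is 'toroyum'. The correspondence is irregular, so they are not cognates (the Hivikan form has a different source).

no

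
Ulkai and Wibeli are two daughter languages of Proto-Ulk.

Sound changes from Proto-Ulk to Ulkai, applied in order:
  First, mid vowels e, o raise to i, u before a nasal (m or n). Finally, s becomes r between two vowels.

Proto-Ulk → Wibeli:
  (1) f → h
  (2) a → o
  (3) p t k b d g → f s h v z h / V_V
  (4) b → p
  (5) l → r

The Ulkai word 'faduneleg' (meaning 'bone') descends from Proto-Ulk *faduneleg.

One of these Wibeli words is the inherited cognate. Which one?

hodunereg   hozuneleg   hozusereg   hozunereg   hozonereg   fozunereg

Wibeli: *faduneleg > haduneleg > hoduneleg > hozuneleg > hozunereg  (by unconditioned shift, vowel merger, intervocalic lenition, unconditioned shift)
The other candidates each miss or misapply at least one Wibeli change.

hozunereg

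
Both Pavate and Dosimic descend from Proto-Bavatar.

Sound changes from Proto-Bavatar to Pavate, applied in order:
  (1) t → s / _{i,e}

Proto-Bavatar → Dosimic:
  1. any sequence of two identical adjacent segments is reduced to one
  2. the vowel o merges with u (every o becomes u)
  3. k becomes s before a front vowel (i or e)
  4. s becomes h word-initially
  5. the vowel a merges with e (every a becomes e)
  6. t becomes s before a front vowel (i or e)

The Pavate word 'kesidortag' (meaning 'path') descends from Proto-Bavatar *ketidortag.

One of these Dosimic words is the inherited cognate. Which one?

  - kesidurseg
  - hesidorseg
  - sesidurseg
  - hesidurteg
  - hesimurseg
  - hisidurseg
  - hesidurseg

hesidurseg

Dosimic: *ketidortag
  ketidortag (rule 1 does not apply)
  ketidortag → ketidurtag   [vowel merger]
  ketidurtag → setidurtag   [palatalisation]
  setidurtag → hetidurtag   [debuccalisation]
  hetidurtag → hetidurteg   [vowel merger]
  hetidurteg → hesidurseg   [palatalisation]
  giving Dosimic hesidurseg.
Only 'hesidurseg' matches the regular Dosimic development of *ketidortag.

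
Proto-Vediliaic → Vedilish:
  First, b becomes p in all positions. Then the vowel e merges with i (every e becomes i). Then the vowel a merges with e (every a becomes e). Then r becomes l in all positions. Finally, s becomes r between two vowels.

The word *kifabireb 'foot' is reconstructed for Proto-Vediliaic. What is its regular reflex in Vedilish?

Vedilish: start from *kifabireb.
  rule 1 (unconditioned shift): kifabireb → kifapirep
  rule 2 (vowel merger): kifapirep → kifapirip
  rule 3 (vowel merger): kifapirip → kifepirip
  rule 4 (unconditioned shift): kifepirip → kifepilip
  rule 5: no change — kifepilip
  ⇒ Vedilish kifepilip

kifepilip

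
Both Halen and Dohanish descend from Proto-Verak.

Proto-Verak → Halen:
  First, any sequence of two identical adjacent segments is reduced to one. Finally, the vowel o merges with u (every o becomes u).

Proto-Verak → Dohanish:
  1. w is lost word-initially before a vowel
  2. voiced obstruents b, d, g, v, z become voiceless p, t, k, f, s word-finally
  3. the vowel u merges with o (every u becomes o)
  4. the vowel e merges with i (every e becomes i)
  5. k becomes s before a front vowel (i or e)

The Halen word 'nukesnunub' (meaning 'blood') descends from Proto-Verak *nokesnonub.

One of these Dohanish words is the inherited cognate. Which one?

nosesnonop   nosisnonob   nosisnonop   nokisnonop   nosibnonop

Dohanish: start from *nokesnonub.
  rule 1: no change — nokesnonub
  rule 2 (final devoicing): nokesnonub → nokesnonup
  rule 3 (vowel merger): nokesnonup → nokesnonop
  rule 4 (vowel merger): nokesnonop → nokisnonop
  rule 5 (palatalisation): nokisnonop → nosisnonop
  ⇒ Dohanish nosisnonop
The other candidates each miss or misapply at least one Dohanish change.

nosisnonop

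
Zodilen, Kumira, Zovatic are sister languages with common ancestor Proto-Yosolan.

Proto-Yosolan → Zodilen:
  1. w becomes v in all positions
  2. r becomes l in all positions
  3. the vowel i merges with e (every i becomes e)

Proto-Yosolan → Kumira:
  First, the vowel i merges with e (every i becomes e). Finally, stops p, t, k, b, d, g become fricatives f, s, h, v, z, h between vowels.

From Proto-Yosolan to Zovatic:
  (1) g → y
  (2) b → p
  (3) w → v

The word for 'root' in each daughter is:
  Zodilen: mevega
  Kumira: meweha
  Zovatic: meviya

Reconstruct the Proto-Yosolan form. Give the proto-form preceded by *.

Position 3: Zodilen has v, Kumira has w, Zovatic has v. Kumira preserves w here (none of its changes turn any other segment into w), so the proto-segment is *w.
Position 5: Zodilen has g, Kumira has h, Zovatic has y. Zodilen preserves g here (none of its changes turn any other segment into g), so the proto-segment is *g.
Continuing position by position gives *mewiga; check it forward:
Zodilen: *mewiga
  mewiga → meviga   [unconditioned shift]
  meviga (rule 2 does not apply)
  meviga → mevega   [vowel merger]
  giving Zodilen mevega.
Kumira: *mewiga > mewega > meweha  (by vowel merger, intervocalic lenition)
Zovatic: start from *mewiga.
  rule 1 (unconditioned shift): mewiga → mewiya
  rule 2: no change — mewiya
  rule 3 (unconditioned shift): mewiya → meviya
  ⇒ Zovatic meviya
No other proto-form is consistent with every reflex, so the reconstruction is *mewiga.

*mewiga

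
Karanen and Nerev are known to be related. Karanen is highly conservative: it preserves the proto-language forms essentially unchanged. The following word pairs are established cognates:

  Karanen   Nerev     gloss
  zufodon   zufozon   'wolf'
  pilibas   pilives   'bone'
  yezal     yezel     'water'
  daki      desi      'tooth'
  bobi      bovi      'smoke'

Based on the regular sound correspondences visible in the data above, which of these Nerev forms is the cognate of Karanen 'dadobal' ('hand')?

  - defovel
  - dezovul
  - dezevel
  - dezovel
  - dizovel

pilibas ~ pilives, yezal ~ yezel — Karanen a corresponds to Nerev e after a consonant, before a consonant other than r, m, n, p, b, f, v.
zufodon ~ zufozon — Karanen d corresponds to Nerev z between vowels (before a back vowel).
pilibas ~ pilives — Karanen b corresponds to Nerev v between vowels (before a back vowel).
Applying these to Karanen 'dadobal':
  dadobal → dedobal   (a→e after a consonant, before a consonant other than r, m, n, p, b, f, v)
  dedobal → dezobal   (d→z between vowels (before a back vowel))
  dezobal → dezoval   (b→v between vowels (before a back vowel))
  dezoval → dezovel   (a→e after a consonant, before a consonant other than r, m, n, p, b, f, v)
So the Nerev cognate is 'dezovel'.

dezovel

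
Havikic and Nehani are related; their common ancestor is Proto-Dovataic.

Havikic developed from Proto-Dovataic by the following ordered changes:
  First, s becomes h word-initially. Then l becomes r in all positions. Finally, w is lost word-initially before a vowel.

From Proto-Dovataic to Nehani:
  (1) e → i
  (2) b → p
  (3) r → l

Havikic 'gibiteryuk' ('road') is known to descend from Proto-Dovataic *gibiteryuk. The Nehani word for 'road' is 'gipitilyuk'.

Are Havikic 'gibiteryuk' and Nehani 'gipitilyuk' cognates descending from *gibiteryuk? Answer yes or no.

Derive the expected Nehani reflex of *gibiteryuk:
Nehani: *gibiteryuk
  gibiteryuk → gibitiryuk   [vowel merger]
  gibitiryuk → gipitiryuk   [unconditioned shift]
  gipitiryuk → gipitilyuk   [unconditioned shift]
  giving Nehani gipitilyuk.
Nehani 'gipitilyuk' matches the regular reflex exactly, so the pair is cognate.

yes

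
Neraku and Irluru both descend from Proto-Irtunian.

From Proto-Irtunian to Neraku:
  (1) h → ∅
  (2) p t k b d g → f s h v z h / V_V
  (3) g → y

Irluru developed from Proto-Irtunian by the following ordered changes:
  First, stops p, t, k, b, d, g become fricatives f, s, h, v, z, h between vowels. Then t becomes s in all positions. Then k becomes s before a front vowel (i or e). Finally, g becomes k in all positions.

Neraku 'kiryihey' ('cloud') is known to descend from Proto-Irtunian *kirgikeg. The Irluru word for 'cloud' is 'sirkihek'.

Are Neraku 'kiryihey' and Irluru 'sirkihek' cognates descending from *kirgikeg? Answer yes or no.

yes

Derive the expected Irluru reflex of *kirgikeg:
Irluru: *kirgikeg > kirgiheg > sirgiheg > sirkihek  (by intervocalic lenition, palatalisation, unconditioned shift)
Irluru 'sirkihek' matches the regular reflex exactly, so the pair is cognate.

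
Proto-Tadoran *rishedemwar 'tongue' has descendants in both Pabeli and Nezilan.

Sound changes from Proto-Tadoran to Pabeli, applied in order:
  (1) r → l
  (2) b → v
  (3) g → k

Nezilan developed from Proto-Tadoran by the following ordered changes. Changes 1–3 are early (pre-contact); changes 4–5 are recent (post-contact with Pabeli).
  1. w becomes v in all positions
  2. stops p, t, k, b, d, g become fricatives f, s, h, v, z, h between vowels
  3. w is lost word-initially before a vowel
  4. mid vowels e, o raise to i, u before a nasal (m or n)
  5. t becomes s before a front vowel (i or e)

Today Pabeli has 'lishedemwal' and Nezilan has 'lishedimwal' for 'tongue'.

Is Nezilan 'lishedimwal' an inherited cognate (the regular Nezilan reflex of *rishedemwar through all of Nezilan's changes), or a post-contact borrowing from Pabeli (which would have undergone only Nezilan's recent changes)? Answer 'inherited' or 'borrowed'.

If inherited, *rishedemwar would pass through all of Nezilan's changes:
Nezilan: *rishedemwar
  rishedemwar → rishedemvar   [unconditioned shift]
  rishedemvar → rishezemvar   [intervocalic lenition]
  rishezemvar (rule 3 does not apply)
  rishezemvar → rishezimvar   [pre-nasal raising]
  rishezimvar (rule 5 does not apply)
  giving Nezilan rishezimvar.
If borrowed from Pabeli 'lishedemwal' after the early changes, it would undergo only the recent ones:
  rule 4 (pre-nasal raising): lishedemwal → lishedimwal
  rule 5 (palatalisation): no change (lishedimwal)
  ⇒ as a loan: lishedimwal
Nezilan 'lishedimwal' matches the loan outcome 'lishedimwal', not the inherited 'rishezimvar' — it skipped the early Nezilan changes, so it was borrowed from Pabeli.

borrowed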